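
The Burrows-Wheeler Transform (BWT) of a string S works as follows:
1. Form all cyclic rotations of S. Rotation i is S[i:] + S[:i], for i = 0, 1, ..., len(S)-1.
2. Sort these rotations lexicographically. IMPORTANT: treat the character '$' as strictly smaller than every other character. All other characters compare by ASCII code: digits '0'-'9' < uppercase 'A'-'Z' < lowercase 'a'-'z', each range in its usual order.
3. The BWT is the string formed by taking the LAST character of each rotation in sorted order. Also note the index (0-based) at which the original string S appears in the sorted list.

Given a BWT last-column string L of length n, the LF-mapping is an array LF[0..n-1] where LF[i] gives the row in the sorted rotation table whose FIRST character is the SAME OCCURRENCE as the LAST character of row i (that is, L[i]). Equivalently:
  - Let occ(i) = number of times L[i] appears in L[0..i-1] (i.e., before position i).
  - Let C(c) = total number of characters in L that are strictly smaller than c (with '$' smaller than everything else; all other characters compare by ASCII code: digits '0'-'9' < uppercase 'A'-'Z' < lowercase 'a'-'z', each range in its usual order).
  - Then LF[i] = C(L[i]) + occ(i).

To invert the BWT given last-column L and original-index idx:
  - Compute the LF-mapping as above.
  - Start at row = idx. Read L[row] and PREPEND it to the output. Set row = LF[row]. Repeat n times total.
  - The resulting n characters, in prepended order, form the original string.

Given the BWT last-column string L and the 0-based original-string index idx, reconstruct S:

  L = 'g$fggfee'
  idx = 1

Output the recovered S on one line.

LF mapping: 5 0 3 6 7 4 1 2
Walk LF starting at row 1, prepending L[row]:
  step 1: row=1, L[1]='$', prepend. Next row=LF[1]=0
  step 2: row=0, L[0]='g', prepend. Next row=LF[0]=5
  step 3: row=5, L[5]='f', prepend. Next row=LF[5]=4
  step 4: row=4, L[4]='g', prepend. Next row=LF[4]=7
  step 5: row=7, L[7]='e', prepend. Next row=LF[7]=2
  step 6: row=2, L[2]='f', prepend. Next row=LF[2]=3
  step 7: row=3, L[3]='g', prepend. Next row=LF[3]=6
  step 8: row=6, L[6]='e', prepend. Next row=LF[6]=1
Reversed output: egfegfg$

Answer: egfegfg$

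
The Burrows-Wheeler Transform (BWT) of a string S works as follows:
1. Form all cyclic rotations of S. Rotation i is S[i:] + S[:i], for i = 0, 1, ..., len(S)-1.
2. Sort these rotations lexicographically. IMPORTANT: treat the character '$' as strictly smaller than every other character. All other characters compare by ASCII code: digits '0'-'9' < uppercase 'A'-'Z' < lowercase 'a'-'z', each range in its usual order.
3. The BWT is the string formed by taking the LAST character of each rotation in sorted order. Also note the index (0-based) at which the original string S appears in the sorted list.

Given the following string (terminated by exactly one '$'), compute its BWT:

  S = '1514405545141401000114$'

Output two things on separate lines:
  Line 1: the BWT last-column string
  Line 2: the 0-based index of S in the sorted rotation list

All 23 rotations (rotation i = S[i:]+S[:i]):
  rot[0] = 1514405545141401000114$
  rot[1] = 514405545141401000114$1
  rot[2] = 14405545141401000114$15
  rot[3] = 4405545141401000114$151
  rot[4] = 405545141401000114$1514
  rot[5] = 05545141401000114$15144
  rot[6] = 5545141401000114$151440
  rot[7] = 545141401000114$1514405
  rot[8] = 45141401000114$15144055
  rot[9] = 5141401000114$151440554
  rot[10] = 141401000114$1514405545
  rot[11] = 41401000114$15144055451
  rot[12] = 1401000114$151440554514
  rot[13] = 401000114$1514405545141
  rot[14] = 01000114$15144055451414
  rot[15] = 1000114$151440554514140
  rot[16] = 000114$1514405545141401
  rot[17] = 00114$15144055451414010
  rot[18] = 0114$151440554514140100
  rot[19] = 114$1514405545141401000
  rot[20] = 14$15144055451414010001
  rot[21] = 4$151440554514140100011
  rot[22] = $1514405545141401000114
Sorted (with $ < everything):
  sorted[0] = $1514405545141401000114  (last char: '4')
  sorted[1] = 000114$1514405545141401  (last char: '1')
  sorted[2] = 00114$15144055451414010  (last char: '0')
  sorted[3] = 01000114$15144055451414  (last char: '4')
  sorted[4] = 0114$151440554514140100  (last char: '0')
  sorted[5] = 05545141401000114$15144  (last char: '4')
  sorted[6] = 1000114$151440554514140  (last char: '0')
  sorted[7] = 114$1514405545141401000  (last char: '0')
  sorted[8] = 14$15144055451414010001  (last char: '1')
  sorted[9] = 1401000114$151440554514  (last char: '4')
  sorted[10] = 141401000114$1514405545  (last char: '5')
  sorted[11] = 14405545141401000114$15  (last char: '5')
  sorted[12] = 1514405545141401000114$  (last char: '$')
  sorted[13] = 4$151440554514140100011  (last char: '1')
  sorted[14] = 401000114$1514405545141  (last char: '1')
  sorted[15] = 405545141401000114$1514  (last char: '4')
  sorted[16] = 41401000114$15144055451  (last char: '1')
  sorted[17] = 4405545141401000114$151  (last char: '1')
  sorted[18] = 45141401000114$15144055  (last char: '5')
  sorted[19] = 5141401000114$151440554  (last char: '4')
  sorted[20] = 514405545141401000114$1  (last char: '1')
  sorted[21] = 545141401000114$1514405  (last char: '5')
  sorted[22] = 5545141401000114$151440  (last char: '0')
Last column: 410404001455$1141154150
Original string S is at sorted index 12

Answer: 410404001455$1141154150
12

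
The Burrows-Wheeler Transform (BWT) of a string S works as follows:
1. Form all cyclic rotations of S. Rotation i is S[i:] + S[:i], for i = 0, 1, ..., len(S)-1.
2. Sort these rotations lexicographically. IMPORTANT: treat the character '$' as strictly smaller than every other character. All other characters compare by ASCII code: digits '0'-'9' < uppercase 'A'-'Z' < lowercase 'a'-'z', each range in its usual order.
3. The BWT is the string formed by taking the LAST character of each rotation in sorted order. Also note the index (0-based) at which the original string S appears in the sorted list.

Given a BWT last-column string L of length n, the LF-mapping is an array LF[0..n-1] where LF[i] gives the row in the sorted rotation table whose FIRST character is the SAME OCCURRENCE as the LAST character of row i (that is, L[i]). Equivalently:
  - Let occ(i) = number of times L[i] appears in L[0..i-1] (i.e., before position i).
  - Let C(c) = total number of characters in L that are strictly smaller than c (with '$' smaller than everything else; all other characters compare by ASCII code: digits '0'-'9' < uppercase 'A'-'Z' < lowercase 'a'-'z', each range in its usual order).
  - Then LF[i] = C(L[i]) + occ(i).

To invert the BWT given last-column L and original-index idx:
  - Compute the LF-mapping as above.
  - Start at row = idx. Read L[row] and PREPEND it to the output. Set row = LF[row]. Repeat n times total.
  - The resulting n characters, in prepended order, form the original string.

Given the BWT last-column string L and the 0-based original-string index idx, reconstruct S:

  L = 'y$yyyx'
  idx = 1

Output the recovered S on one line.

LF mapping: 2 0 3 4 5 1
Walk LF starting at row 1, prepending L[row]:
  step 1: row=1, L[1]='$', prepend. Next row=LF[1]=0
  step 2: row=0, L[0]='y', prepend. Next row=LF[0]=2
  step 3: row=2, L[2]='y', prepend. Next row=LF[2]=3
  step 4: row=3, L[3]='y', prepend. Next row=LF[3]=4
  step 5: row=4, L[4]='y', prepend. Next row=LF[4]=5
  step 6: row=5, L[5]='x', prepend. Next row=LF[5]=1
Reversed output: xyyyy$

Answer: xyyyy$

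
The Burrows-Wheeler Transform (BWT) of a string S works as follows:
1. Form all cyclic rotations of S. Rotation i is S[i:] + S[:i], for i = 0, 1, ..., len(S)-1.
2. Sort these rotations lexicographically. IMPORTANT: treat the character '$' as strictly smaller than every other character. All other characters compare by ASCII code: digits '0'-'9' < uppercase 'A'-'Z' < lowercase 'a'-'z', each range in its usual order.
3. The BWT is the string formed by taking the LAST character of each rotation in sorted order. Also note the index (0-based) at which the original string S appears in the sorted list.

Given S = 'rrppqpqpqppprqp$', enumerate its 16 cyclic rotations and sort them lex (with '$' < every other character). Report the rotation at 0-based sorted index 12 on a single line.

Answer: qpqpqppprqp$rrpp

Derivation:
All 16 rotations (rotation i = S[i:]+S[:i]):
  rot[0] = rrppqpqpqppprqp$
  rot[1] = rppqpqpqppprqp$r
  rot[2] = ppqpqpqppprqp$rr
  rot[3] = pqpqpqppprqp$rrp
  rot[4] = qpqpqppprqp$rrpp
  rot[5] = pqpqppprqp$rrppq
  rot[6] = qpqppprqp$rrppqp
  rot[7] = pqppprqp$rrppqpq
  rot[8] = qppprqp$rrppqpqp
  rot[9] = ppprqp$rrppqpqpq
  rot[10] = pprqp$rrppqpqpqp
  rot[11] = prqp$rrppqpqpqpp
  rot[12] = rqp$rrppqpqpqppp
  rot[13] = qp$rrppqpqpqpppr
  rot[14] = p$rrppqpqpqppprq
  rot[15] = $rrppqpqpqppprqp
Sorted (with $ < everything):
  sorted[0] = $rrppqpqpqppprqp
  sorted[1] = p$rrppqpqpqppprq
  sorted[2] = ppprqp$rrppqpqpq
  sorted[3] = ppqpqpqppprqp$rr
  sorted[4] = pprqp$rrppqpqpqp
  sorted[5] = pqppprqp$rrppqpq
  sorted[6] = pqpqppprqp$rrppq
  sorted[7] = pqpqpqppprqp$rrp
  sorted[8] = prqp$rrppqpqpqpp
  sorted[9] = qp$rrppqpqpqpppr
  sorted[10] = qppprqp$rrppqpqp
  sorted[11] = qpqppprqp$rrppqp
  sorted[12] = qpqpqppprqp$rrpp
  sorted[13] = rppqpqpqppprqp$r
  sorted[14] = rqp$rrppqpqpqppp
  sorted[15] = rrppqpqpqppprqp$
sorted[12] = qpqpqppprqp$rrpp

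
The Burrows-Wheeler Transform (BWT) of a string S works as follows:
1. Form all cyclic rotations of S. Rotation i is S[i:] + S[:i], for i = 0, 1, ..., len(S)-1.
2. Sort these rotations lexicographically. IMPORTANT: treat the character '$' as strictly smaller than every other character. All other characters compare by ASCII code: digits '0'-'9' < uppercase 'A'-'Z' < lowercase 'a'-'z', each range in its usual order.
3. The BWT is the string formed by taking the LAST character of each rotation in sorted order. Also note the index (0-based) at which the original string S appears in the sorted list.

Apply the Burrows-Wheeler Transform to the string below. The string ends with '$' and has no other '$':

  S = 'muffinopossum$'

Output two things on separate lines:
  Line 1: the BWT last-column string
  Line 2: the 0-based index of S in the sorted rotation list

All 14 rotations (rotation i = S[i:]+S[:i]):
  rot[0] = muffinopossum$
  rot[1] = uffinopossum$m
  rot[2] = ffinopossum$mu
  rot[3] = finopossum$muf
  rot[4] = inopossum$muff
  rot[5] = nopossum$muffi
  rot[6] = opossum$muffin
  rot[7] = possum$muffino
  rot[8] = ossum$muffinop
  rot[9] = ssum$muffinopo
  rot[10] = sum$muffinopos
  rot[11] = um$muffinoposs
  rot[12] = m$muffinopossu
  rot[13] = $muffinopossum
Sorted (with $ < everything):
  sorted[0] = $muffinopossum  (last char: 'm')
  sorted[1] = ffinopossum$mu  (last char: 'u')
  sorted[2] = finopossum$muf  (last char: 'f')
  sorted[3] = inopossum$muff  (last char: 'f')
  sorted[4] = m$muffinopossu  (last char: 'u')
  sorted[5] = muffinopossum$  (last char: '$')
  sorted[6] = nopossum$muffi  (last char: 'i')
  sorted[7] = opossum$muffin  (last char: 'n')
  sorted[8] = ossum$muffinop  (last char: 'p')
  sorted[9] = possum$muffino  (last char: 'o')
  sorted[10] = ssum$muffinopo  (last char: 'o')
  sorted[11] = sum$muffinopos  (last char: 's')
  sorted[12] = uffinopossum$m  (last char: 'm')
  sorted[13] = um$muffinoposs  (last char: 's')
Last column: muffu$inpoosms
Original string S is at sorted index 5

Answer: muffu$inpoosms
5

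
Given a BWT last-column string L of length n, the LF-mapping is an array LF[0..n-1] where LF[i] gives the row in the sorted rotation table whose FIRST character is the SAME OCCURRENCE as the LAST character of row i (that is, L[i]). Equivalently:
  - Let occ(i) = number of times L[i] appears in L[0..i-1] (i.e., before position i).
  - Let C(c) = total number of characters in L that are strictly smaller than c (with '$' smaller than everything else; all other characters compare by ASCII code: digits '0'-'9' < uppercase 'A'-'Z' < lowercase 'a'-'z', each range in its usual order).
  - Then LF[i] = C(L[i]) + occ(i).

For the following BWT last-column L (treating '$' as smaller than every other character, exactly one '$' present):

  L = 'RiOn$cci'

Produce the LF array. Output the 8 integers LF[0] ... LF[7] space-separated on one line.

Char counts: '$':1, 'O':1, 'R':1, 'c':2, 'i':2, 'n':1
C (first-col start): C('$')=0, C('O')=1, C('R')=2, C('c')=3, C('i')=5, C('n')=7
L[0]='R': occ=0, LF[0]=C('R')+0=2+0=2
L[1]='i': occ=0, LF[1]=C('i')+0=5+0=5
L[2]='O': occ=0, LF[2]=C('O')+0=1+0=1
L[3]='n': occ=0, LF[3]=C('n')+0=7+0=7
L[4]='$': occ=0, LF[4]=C('$')+0=0+0=0
L[5]='c': occ=0, LF[5]=C('c')+0=3+0=3
L[6]='c': occ=1, LF[6]=C('c')+1=3+1=4
L[7]='i': occ=1, LF[7]=C('i')+1=5+1=6

Answer: 2 5 1 7 0 3 4 6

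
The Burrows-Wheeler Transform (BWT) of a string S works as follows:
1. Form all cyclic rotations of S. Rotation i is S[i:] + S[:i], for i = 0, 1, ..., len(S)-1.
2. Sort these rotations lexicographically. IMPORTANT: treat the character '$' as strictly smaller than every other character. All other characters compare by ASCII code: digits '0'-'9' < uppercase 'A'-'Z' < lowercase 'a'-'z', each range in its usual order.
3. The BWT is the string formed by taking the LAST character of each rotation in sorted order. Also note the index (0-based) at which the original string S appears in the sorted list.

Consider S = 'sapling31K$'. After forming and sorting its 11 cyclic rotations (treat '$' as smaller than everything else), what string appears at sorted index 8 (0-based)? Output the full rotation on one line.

All 11 rotations (rotation i = S[i:]+S[:i]):
  rot[0] = sapling31K$
  rot[1] = apling31K$s
  rot[2] = pling31K$sa
  rot[3] = ling31K$sap
  rot[4] = ing31K$sapl
  rot[5] = ng31K$sapli
  rot[6] = g31K$saplin
  rot[7] = 31K$sapling
  rot[8] = 1K$sapling3
  rot[9] = K$sapling31
  rot[10] = $sapling31K
Sorted (with $ < everything):
  sorted[0] = $sapling31K
  sorted[1] = 1K$sapling3
  sorted[2] = 31K$sapling
  sorted[3] = K$sapling31
  sorted[4] = apling31K$s
  sorted[5] = g31K$saplin
  sorted[6] = ing31K$sapl
  sorted[7] = ling31K$sap
  sorted[8] = ng31K$sapli
  sorted[9] = pling31K$sa
  sorted[10] = sapling31K$
sorted[8] = ng31K$sapli

Answer: ng31K$sapli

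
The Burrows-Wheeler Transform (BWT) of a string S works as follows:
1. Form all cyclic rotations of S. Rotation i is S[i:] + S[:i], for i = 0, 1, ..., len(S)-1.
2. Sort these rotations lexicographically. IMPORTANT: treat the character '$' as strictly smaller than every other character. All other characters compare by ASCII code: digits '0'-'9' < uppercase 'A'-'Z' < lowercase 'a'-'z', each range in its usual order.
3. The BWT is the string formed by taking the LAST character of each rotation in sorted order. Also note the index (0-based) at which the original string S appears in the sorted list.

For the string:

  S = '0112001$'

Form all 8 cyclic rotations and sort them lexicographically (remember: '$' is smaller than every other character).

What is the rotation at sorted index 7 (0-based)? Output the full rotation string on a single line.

All 8 rotations (rotation i = S[i:]+S[:i]):
  rot[0] = 0112001$
  rot[1] = 112001$0
  rot[2] = 12001$01
  rot[3] = 2001$011
  rot[4] = 001$0112
  rot[5] = 01$01120
  rot[6] = 1$011200
  rot[7] = $0112001
Sorted (with $ < everything):
  sorted[0] = $0112001
  sorted[1] = 001$0112
  sorted[2] = 01$01120
  sorted[3] = 0112001$
  sorted[4] = 1$011200
  sorted[5] = 112001$0
  sorted[6] = 12001$01
  sorted[7] = 2001$011
sorted[7] = 2001$011

Answer: 2001$011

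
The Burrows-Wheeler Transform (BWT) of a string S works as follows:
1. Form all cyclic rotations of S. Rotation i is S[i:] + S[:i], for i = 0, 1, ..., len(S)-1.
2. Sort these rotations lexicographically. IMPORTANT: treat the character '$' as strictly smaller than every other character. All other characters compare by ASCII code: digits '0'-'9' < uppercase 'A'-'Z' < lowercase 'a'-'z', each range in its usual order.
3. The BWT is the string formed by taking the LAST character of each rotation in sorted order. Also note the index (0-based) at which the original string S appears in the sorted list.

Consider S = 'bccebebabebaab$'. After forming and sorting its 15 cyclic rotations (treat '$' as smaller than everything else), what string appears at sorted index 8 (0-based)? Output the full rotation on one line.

All 15 rotations (rotation i = S[i:]+S[:i]):
  rot[0] = bccebebabebaab$
  rot[1] = ccebebabebaab$b
  rot[2] = cebebabebaab$bc
  rot[3] = ebebabebaab$bcc
  rot[4] = bebabebaab$bcce
  rot[5] = ebabebaab$bcceb
  rot[6] = babebaab$bccebe
  rot[7] = abebaab$bccebeb
  rot[8] = bebaab$bccebeba
  rot[9] = ebaab$bccebebab
  rot[10] = baab$bccebebabe
  rot[11] = aab$bccebebabeb
  rot[12] = ab$bccebebabeba
  rot[13] = b$bccebebabebaa
  rot[14] = $bccebebabebaab
Sorted (with $ < everything):
  sorted[0] = $bccebebabebaab
  sorted[1] = aab$bccebebabeb
  sorted[2] = ab$bccebebabeba
  sorted[3] = abebaab$bccebeb
  sorted[4] = b$bccebebabebaa
  sorted[5] = baab$bccebebabe
  sorted[6] = babebaab$bccebe
  sorted[7] = bccebebabebaab$
  sorted[8] = bebaab$bccebeba
  sorted[9] = bebabebaab$bcce
  sorted[10] = ccebebabebaab$b
  sorted[11] = cebebabebaab$bc
  sorted[12] = ebaab$bccebebab
  sorted[13] = ebabebaab$bcceb
  sorted[14] = ebebabebaab$bcc
sorted[8] = bebaab$bccebeba

Answer: bebaab$bccebeba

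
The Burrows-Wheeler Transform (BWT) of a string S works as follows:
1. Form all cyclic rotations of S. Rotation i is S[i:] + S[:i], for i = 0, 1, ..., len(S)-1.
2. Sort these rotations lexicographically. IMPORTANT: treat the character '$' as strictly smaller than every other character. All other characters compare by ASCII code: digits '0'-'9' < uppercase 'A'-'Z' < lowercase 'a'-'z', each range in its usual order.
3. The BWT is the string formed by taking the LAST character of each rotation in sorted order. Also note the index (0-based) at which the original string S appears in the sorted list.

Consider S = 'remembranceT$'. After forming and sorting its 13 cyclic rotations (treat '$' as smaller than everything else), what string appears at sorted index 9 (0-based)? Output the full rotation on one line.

Answer: membranceT$re

Derivation:
All 13 rotations (rotation i = S[i:]+S[:i]):
  rot[0] = remembranceT$
  rot[1] = emembranceT$r
  rot[2] = membranceT$re
  rot[3] = embranceT$rem
  rot[4] = mbranceT$reme
  rot[5] = branceT$remem
  rot[6] = ranceT$rememb
  rot[7] = anceT$remembr
  rot[8] = nceT$remembra
  rot[9] = ceT$remembran
  rot[10] = eT$remembranc
  rot[11] = T$remembrance
  rot[12] = $remembranceT
Sorted (with $ < everything):
  sorted[0] = $remembranceT
  sorted[1] = T$remembrance
  sorted[2] = anceT$remembr
  sorted[3] = branceT$remem
  sorted[4] = ceT$remembran
  sorted[5] = eT$remembranc
  sorted[6] = embranceT$rem
  sorted[7] = emembranceT$r
  sorted[8] = mbranceT$reme
  sorted[9] = membranceT$re
  sorted[10] = nceT$remembra
  sorted[11] = ranceT$rememb
  sorted[12] = remembranceT$
sorted[9] = membranceT$re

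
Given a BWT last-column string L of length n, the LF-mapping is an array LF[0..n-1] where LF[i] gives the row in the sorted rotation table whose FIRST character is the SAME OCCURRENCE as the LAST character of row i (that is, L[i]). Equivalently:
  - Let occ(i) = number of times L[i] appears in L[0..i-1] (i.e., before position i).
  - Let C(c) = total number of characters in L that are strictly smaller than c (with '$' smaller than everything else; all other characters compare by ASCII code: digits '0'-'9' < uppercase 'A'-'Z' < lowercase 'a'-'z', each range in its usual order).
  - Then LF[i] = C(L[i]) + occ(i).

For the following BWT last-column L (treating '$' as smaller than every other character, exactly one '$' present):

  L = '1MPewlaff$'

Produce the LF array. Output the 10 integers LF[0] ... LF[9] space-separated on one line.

Char counts: '$':1, '1':1, 'M':1, 'P':1, 'a':1, 'e':1, 'f':2, 'l':1, 'w':1
C (first-col start): C('$')=0, C('1')=1, C('M')=2, C('P')=3, C('a')=4, C('e')=5, C('f')=6, C('l')=8, C('w')=9
L[0]='1': occ=0, LF[0]=C('1')+0=1+0=1
L[1]='M': occ=0, LF[1]=C('M')+0=2+0=2
L[2]='P': occ=0, LF[2]=C('P')+0=3+0=3
L[3]='e': occ=0, LF[3]=C('e')+0=5+0=5
L[4]='w': occ=0, LF[4]=C('w')+0=9+0=9
L[5]='l': occ=0, LF[5]=C('l')+0=8+0=8
L[6]='a': occ=0, LF[6]=C('a')+0=4+0=4
L[7]='f': occ=0, LF[7]=C('f')+0=6+0=6
L[8]='f': occ=1, LF[8]=C('f')+1=6+1=7
L[9]='$': occ=0, LF[9]=C('$')+0=0+0=0

Answer: 1 2 3 5 9 8 4 6 7 0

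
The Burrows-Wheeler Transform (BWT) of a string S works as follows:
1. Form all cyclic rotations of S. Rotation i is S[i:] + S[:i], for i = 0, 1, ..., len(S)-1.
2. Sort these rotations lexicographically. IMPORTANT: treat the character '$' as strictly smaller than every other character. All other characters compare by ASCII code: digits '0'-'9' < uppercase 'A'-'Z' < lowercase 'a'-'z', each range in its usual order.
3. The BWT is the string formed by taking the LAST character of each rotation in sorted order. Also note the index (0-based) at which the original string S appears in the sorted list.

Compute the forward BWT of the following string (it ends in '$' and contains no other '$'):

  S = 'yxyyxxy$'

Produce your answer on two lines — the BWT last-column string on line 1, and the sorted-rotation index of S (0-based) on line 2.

All 8 rotations (rotation i = S[i:]+S[:i]):
  rot[0] = yxyyxxy$
  rot[1] = xyyxxy$y
  rot[2] = yyxxy$yx
  rot[3] = yxxy$yxy
  rot[4] = xxy$yxyy
  rot[5] = xy$yxyyx
  rot[6] = y$yxyyxx
  rot[7] = $yxyyxxy
Sorted (with $ < everything):
  sorted[0] = $yxyyxxy  (last char: 'y')
  sorted[1] = xxy$yxyy  (last char: 'y')
  sorted[2] = xy$yxyyx  (last char: 'x')
  sorted[3] = xyyxxy$y  (last char: 'y')
  sorted[4] = y$yxyyxx  (last char: 'x')
  sorted[5] = yxxy$yxy  (last char: 'y')
  sorted[6] = yxyyxxy$  (last char: '$')
  sorted[7] = yyxxy$yx  (last char: 'x')
Last column: yyxyxy$x
Original string S is at sorted index 6

Answer: yyxyxy$x
6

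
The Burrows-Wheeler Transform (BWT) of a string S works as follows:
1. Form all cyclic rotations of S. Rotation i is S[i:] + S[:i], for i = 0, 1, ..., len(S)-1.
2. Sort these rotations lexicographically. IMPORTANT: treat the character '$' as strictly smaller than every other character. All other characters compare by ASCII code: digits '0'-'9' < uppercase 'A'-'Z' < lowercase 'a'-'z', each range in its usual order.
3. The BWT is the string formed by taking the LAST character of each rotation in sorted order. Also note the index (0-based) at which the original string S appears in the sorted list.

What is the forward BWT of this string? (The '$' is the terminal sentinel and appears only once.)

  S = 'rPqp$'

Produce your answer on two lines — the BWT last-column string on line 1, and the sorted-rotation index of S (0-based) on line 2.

All 5 rotations (rotation i = S[i:]+S[:i]):
  rot[0] = rPqp$
  rot[1] = Pqp$r
  rot[2] = qp$rP
  rot[3] = p$rPq
  rot[4] = $rPqp
Sorted (with $ < everything):
  sorted[0] = $rPqp  (last char: 'p')
  sorted[1] = Pqp$r  (last char: 'r')
  sorted[2] = p$rPq  (last char: 'q')
  sorted[3] = qp$rP  (last char: 'P')
  sorted[4] = rPqp$  (last char: '$')
Last column: prqP$
Original string S is at sorted index 4

Answer: prqP$
4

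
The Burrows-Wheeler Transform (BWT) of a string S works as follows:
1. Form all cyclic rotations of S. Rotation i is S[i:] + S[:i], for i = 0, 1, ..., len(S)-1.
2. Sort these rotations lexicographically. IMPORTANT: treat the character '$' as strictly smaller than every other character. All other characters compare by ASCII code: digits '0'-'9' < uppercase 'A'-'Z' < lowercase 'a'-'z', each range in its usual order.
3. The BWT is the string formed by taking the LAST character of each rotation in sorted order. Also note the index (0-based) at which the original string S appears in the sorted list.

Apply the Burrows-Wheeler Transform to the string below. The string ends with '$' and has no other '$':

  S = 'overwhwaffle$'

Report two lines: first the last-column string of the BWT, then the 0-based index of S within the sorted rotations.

All 13 rotations (rotation i = S[i:]+S[:i]):
  rot[0] = overwhwaffle$
  rot[1] = verwhwaffle$o
  rot[2] = erwhwaffle$ov
  rot[3] = rwhwaffle$ove
  rot[4] = whwaffle$over
  rot[5] = hwaffle$overw
  rot[6] = waffle$overwh
  rot[7] = affle$overwhw
  rot[8] = ffle$overwhwa
  rot[9] = fle$overwhwaf
  rot[10] = le$overwhwaff
  rot[11] = e$overwhwaffl
  rot[12] = $overwhwaffle
Sorted (with $ < everything):
  sorted[0] = $overwhwaffle  (last char: 'e')
  sorted[1] = affle$overwhw  (last char: 'w')
  sorted[2] = e$overwhwaffl  (last char: 'l')
  sorted[3] = erwhwaffle$ov  (last char: 'v')
  sorted[4] = ffle$overwhwa  (last char: 'a')
  sorted[5] = fle$overwhwaf  (last char: 'f')
  sorted[6] = hwaffle$overw  (last char: 'w')
  sorted[7] = le$overwhwaff  (last char: 'f')
  sorted[8] = overwhwaffle$  (last char: '$')
  sorted[9] = rwhwaffle$ove  (last char: 'e')
  sorted[10] = verwhwaffle$o  (last char: 'o')
  sorted[11] = waffle$overwh  (last char: 'h')
  sorted[12] = whwaffle$over  (last char: 'r')
Last column: ewlvafwf$eohr
Original string S is at sorted index 8

Answer: ewlvafwf$eohr
8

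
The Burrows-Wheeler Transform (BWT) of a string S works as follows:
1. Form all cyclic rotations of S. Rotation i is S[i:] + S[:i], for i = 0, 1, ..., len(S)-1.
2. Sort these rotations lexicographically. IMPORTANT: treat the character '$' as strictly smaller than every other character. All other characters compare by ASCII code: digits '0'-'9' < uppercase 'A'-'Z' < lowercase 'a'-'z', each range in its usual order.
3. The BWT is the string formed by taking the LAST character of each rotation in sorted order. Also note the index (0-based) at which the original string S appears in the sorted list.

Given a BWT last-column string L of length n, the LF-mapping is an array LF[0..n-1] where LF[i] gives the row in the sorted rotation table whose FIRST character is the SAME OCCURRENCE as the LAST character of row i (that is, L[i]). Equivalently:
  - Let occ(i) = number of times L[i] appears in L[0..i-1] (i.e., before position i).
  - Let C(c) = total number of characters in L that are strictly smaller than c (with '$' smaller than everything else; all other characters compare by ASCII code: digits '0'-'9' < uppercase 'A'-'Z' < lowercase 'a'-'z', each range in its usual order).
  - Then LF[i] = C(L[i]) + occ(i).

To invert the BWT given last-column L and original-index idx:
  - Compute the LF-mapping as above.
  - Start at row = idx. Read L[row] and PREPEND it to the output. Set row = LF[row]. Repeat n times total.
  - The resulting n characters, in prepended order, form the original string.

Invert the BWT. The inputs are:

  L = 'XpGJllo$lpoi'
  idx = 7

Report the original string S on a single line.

LF mapping: 3 10 1 2 5 6 8 0 7 11 9 4
Walk LF starting at row 7, prepending L[row]:
  step 1: row=7, L[7]='$', prepend. Next row=LF[7]=0
  step 2: row=0, L[0]='X', prepend. Next row=LF[0]=3
  step 3: row=3, L[3]='J', prepend. Next row=LF[3]=2
  step 4: row=2, L[2]='G', prepend. Next row=LF[2]=1
  step 5: row=1, L[1]='p', prepend. Next row=LF[1]=10
  step 6: row=10, L[10]='o', prepend. Next row=LF[10]=9
  step 7: row=9, L[9]='p', prepend. Next row=LF[9]=11
  step 8: row=11, L[11]='i', prepend. Next row=LF[11]=4
  step 9: row=4, L[4]='l', prepend. Next row=LF[4]=5
  step 10: row=5, L[5]='l', prepend. Next row=LF[5]=6
  step 11: row=6, L[6]='o', prepend. Next row=LF[6]=8
  step 12: row=8, L[8]='l', prepend. Next row=LF[8]=7
Reversed output: lollipopGJX$

Answer: lollipopGJX$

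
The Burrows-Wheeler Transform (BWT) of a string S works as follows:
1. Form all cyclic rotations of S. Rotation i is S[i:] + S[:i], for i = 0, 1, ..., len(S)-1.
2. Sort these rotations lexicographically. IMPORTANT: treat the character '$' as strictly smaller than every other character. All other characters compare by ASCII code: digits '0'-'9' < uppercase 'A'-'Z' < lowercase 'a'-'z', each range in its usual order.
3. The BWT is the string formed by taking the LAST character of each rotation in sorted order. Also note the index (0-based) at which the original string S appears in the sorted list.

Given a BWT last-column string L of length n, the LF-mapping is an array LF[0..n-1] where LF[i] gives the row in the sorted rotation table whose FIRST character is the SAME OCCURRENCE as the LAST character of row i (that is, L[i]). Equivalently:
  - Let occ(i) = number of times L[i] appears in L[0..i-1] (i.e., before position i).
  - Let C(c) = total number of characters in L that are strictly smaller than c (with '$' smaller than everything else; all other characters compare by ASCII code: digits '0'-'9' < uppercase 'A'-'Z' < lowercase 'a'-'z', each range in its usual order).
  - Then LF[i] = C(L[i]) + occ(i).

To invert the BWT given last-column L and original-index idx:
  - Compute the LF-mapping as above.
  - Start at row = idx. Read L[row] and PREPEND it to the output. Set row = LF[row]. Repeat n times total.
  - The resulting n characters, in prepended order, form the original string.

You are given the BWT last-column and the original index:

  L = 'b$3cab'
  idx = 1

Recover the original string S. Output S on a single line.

LF mapping: 3 0 1 5 2 4
Walk LF starting at row 1, prepending L[row]:
  step 1: row=1, L[1]='$', prepend. Next row=LF[1]=0
  step 2: row=0, L[0]='b', prepend. Next row=LF[0]=3
  step 3: row=3, L[3]='c', prepend. Next row=LF[3]=5
  step 4: row=5, L[5]='b', prepend. Next row=LF[5]=4
  step 5: row=4, L[4]='a', prepend. Next row=LF[4]=2
  step 6: row=2, L[2]='3', prepend. Next row=LF[2]=1
Reversed output: 3abcb$

Answer: 3abcb$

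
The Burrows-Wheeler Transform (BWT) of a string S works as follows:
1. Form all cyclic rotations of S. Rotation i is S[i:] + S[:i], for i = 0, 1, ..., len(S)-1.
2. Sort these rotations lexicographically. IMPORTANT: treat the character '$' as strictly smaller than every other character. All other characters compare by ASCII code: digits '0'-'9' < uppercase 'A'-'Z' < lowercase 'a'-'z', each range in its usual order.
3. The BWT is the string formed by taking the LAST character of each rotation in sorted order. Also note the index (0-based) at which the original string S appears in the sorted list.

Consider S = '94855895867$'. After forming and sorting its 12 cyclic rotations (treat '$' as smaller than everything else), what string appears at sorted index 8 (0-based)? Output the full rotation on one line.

Answer: 867$94855895

Derivation:
All 12 rotations (rotation i = S[i:]+S[:i]):
  rot[0] = 94855895867$
  rot[1] = 4855895867$9
  rot[2] = 855895867$94
  rot[3] = 55895867$948
  rot[4] = 5895867$9485
  rot[5] = 895867$94855
  rot[6] = 95867$948558
  rot[7] = 5867$9485589
  rot[8] = 867$94855895
  rot[9] = 67$948558958
  rot[10] = 7$9485589586
  rot[11] = $94855895867
Sorted (with $ < everything):
  sorted[0] = $94855895867
  sorted[1] = 4855895867$9
  sorted[2] = 55895867$948
  sorted[3] = 5867$9485589
  sorted[4] = 5895867$9485
  sorted[5] = 67$948558958
  sorted[6] = 7$9485589586
  sorted[7] = 855895867$94
  sorted[8] = 867$94855895
  sorted[9] = 895867$94855
  sorted[10] = 94855895867$
  sorted[11] = 95867$948558
sorted[8] = 867$94855895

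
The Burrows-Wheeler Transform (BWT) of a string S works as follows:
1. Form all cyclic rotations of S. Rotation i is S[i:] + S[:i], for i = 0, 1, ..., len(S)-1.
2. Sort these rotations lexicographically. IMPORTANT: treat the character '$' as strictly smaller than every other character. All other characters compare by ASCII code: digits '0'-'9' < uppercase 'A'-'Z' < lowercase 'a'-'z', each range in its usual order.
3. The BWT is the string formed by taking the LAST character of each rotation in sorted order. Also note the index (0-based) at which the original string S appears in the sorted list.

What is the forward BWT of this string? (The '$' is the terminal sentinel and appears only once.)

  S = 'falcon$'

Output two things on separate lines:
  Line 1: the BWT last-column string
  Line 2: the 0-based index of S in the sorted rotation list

Answer: nfl$aoc
3

Derivation:
All 7 rotations (rotation i = S[i:]+S[:i]):
  rot[0] = falcon$
  rot[1] = alcon$f
  rot[2] = lcon$fa
  rot[3] = con$fal
  rot[4] = on$falc
  rot[5] = n$falco
  rot[6] = $falcon
Sorted (with $ < everything):
  sorted[0] = $falcon  (last char: 'n')
  sorted[1] = alcon$f  (last char: 'f')
  sorted[2] = con$fal  (last char: 'l')
  sorted[3] = falcon$  (last char: '$')
  sorted[4] = lcon$fa  (last char: 'a')
  sorted[5] = n$falco  (last char: 'o')
  sorted[6] = on$falc  (last char: 'c')
Last column: nfl$aoc
Original string S is at sorted index 3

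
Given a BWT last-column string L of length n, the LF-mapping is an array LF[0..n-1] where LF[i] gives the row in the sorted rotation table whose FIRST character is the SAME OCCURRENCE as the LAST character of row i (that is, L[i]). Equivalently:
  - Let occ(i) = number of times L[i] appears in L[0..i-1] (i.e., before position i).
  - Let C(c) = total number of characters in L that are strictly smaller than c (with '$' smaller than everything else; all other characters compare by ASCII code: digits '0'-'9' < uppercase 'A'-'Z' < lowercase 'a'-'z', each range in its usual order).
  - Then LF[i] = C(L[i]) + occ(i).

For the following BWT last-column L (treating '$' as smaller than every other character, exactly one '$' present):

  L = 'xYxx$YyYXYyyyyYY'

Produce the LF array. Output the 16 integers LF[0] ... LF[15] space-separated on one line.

Answer: 8 2 9 10 0 3 11 4 1 5 12 13 14 15 6 7

Derivation:
Char counts: '$':1, 'X':1, 'Y':6, 'x':3, 'y':5
C (first-col start): C('$')=0, C('X')=1, C('Y')=2, C('x')=8, C('y')=11
L[0]='x': occ=0, LF[0]=C('x')+0=8+0=8
L[1]='Y': occ=0, LF[1]=C('Y')+0=2+0=2
L[2]='x': occ=1, LF[2]=C('x')+1=8+1=9
L[3]='x': occ=2, LF[3]=C('x')+2=8+2=10
L[4]='$': occ=0, LF[4]=C('$')+0=0+0=0
L[5]='Y': occ=1, LF[5]=C('Y')+1=2+1=3
L[6]='y': occ=0, LF[6]=C('y')+0=11+0=11
L[7]='Y': occ=2, LF[7]=C('Y')+2=2+2=4
L[8]='X': occ=0, LF[8]=C('X')+0=1+0=1
L[9]='Y': occ=3, LF[9]=C('Y')+3=2+3=5
L[10]='y': occ=1, LF[10]=C('y')+1=11+1=12
L[11]='y': occ=2, LF[11]=C('y')+2=11+2=13
L[12]='y': occ=3, LF[12]=C('y')+3=11+3=14
L[13]='y': occ=4, LF[13]=C('y')+4=11+4=15
L[14]='Y': occ=4, LF[14]=C('Y')+4=2+4=6
L[15]='Y': occ=5, LF[15]=C('Y')+5=2+5=7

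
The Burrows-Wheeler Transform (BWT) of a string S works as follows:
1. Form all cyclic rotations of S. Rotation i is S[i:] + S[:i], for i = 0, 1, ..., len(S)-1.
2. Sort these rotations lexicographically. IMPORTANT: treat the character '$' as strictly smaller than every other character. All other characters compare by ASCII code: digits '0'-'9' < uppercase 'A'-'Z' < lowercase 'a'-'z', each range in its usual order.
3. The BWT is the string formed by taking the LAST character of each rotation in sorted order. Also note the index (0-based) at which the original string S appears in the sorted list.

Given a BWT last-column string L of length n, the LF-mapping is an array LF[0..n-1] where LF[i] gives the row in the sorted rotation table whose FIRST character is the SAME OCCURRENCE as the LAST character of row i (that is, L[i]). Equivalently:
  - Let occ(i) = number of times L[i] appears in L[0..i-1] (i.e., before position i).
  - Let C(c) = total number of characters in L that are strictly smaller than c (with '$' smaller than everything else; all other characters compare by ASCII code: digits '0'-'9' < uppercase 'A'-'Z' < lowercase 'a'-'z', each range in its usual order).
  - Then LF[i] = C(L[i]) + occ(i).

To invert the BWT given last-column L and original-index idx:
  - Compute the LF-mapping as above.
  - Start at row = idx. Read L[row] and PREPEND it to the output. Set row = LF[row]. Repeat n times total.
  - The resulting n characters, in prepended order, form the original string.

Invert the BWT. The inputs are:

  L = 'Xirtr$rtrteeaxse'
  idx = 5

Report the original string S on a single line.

Answer: extraterrestriX$

Derivation:
LF mapping: 1 6 7 12 8 0 9 13 10 14 3 4 2 15 11 5
Walk LF starting at row 5, prepending L[row]:
  step 1: row=5, L[5]='$', prepend. Next row=LF[5]=0
  step 2: row=0, L[0]='X', prepend. Next row=LF[0]=1
  step 3: row=1, L[1]='i', prepend. Next row=LF[1]=6
  step 4: row=6, L[6]='r', prepend. Next row=LF[6]=9
  step 5: row=9, L[9]='t', prepend. Next row=LF[9]=14
  step 6: row=14, L[14]='s', prepend. Next row=LF[14]=11
  step 7: row=11, L[11]='e', prepend. Next row=LF[11]=4
  step 8: row=4, L[4]='r', prepend. Next row=LF[4]=8
  step 9: row=8, L[8]='r', prepend. Next row=LF[8]=10
  step 10: row=10, L[10]='e', prepend. Next row=LF[10]=3
  step 11: row=3, L[3]='t', prepend. Next row=LF[3]=12
  step 12: row=12, L[12]='a', prepend. Next row=LF[12]=2
  step 13: row=2, L[2]='r', prepend. Next row=LF[2]=7
  step 14: row=7, L[7]='t', prepend. Next row=LF[7]=13
  step 15: row=13, L[13]='x', prepend. Next row=LF[13]=15
  step 16: row=15, L[15]='e', prepend. Next row=LF[15]=5
Reversed output: extraterrestriX$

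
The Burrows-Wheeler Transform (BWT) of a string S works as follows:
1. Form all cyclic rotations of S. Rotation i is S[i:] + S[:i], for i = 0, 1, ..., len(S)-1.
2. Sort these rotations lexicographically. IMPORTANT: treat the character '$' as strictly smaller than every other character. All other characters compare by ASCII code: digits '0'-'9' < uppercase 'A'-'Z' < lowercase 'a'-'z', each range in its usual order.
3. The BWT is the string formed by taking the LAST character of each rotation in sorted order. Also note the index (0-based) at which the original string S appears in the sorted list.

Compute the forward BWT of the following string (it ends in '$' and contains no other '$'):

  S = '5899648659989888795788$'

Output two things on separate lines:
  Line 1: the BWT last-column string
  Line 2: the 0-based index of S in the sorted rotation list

All 23 rotations (rotation i = S[i:]+S[:i]):
  rot[0] = 5899648659989888795788$
  rot[1] = 899648659989888795788$5
  rot[2] = 99648659989888795788$58
  rot[3] = 9648659989888795788$589
  rot[4] = 648659989888795788$5899
  rot[5] = 48659989888795788$58996
  rot[6] = 8659989888795788$589964
  rot[7] = 659989888795788$5899648
  rot[8] = 59989888795788$58996486
  rot[9] = 9989888795788$589964865
  rot[10] = 989888795788$5899648659
  rot[11] = 89888795788$58996486599
  rot[12] = 9888795788$589964865998
  rot[13] = 888795788$5899648659989
  rot[14] = 88795788$58996486599898
  rot[15] = 8795788$589964865998988
  rot[16] = 795788$5899648659989888
  rot[17] = 95788$58996486599898887
  rot[18] = 5788$589964865998988879
  rot[19] = 788$5899648659989888795
  rot[20] = 88$58996486599898887957
  rot[21] = 8$589964865998988879578
  rot[22] = $5899648659989888795788
Sorted (with $ < everything):
  sorted[0] = $5899648659989888795788  (last char: '8')
  sorted[1] = 48659989888795788$58996  (last char: '6')
  sorted[2] = 5788$589964865998988879  (last char: '9')
  sorted[3] = 5899648659989888795788$  (last char: '$')
  sorted[4] = 59989888795788$58996486  (last char: '6')
  sorted[5] = 648659989888795788$5899  (last char: '9')
  sorted[6] = 659989888795788$5899648  (last char: '8')
  sorted[7] = 788$5899648659989888795  (last char: '5')
  sorted[8] = 795788$5899648659989888  (last char: '8')
  sorted[9] = 8$589964865998988879578  (last char: '8')
  sorted[10] = 8659989888795788$589964  (last char: '4')
  sorted[11] = 8795788$589964865998988  (last char: '8')
  sorted[12] = 88$58996486599898887957  (last char: '7')
  sorted[13] = 88795788$58996486599898  (last char: '8')
  sorted[14] = 888795788$5899648659989  (last char: '9')
  sorted[15] = 89888795788$58996486599  (last char: '9')
  sorted[16] = 899648659989888795788$5  (last char: '5')
  sorted[17] = 95788$58996486599898887  (last char: '7')
  sorted[18] = 9648659989888795788$589  (last char: '9')
  sorted[19] = 9888795788$589964865998  (last char: '8')
  sorted[20] = 989888795788$5899648659  (last char: '9')
  sorted[21] = 99648659989888795788$58  (last char: '8')
  sorted[22] = 9989888795788$589964865  (last char: '5')
Last column: 869$6985884878995798985
Original string S is at sorted index 3

Answer: 869$6985884878995798985
3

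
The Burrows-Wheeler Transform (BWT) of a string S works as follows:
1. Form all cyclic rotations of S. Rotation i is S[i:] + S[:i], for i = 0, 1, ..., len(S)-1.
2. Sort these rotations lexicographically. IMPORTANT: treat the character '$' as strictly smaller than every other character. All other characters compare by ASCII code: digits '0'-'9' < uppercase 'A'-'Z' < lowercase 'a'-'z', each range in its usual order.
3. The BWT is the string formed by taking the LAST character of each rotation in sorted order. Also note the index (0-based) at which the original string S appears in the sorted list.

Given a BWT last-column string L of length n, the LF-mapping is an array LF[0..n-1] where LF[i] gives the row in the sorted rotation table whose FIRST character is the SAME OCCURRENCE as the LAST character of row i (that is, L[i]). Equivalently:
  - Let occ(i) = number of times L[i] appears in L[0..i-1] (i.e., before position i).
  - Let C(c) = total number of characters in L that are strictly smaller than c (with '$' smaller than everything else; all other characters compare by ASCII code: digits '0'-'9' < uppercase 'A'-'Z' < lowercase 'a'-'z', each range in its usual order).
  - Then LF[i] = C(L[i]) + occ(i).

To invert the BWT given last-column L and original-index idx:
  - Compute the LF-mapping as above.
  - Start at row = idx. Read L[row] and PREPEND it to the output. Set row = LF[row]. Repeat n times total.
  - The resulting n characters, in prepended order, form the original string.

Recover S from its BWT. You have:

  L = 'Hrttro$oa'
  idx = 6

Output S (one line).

LF mapping: 1 5 7 8 6 3 0 4 2
Walk LF starting at row 6, prepending L[row]:
  step 1: row=6, L[6]='$', prepend. Next row=LF[6]=0
  step 2: row=0, L[0]='H', prepend. Next row=LF[0]=1
  step 3: row=1, L[1]='r', prepend. Next row=LF[1]=5
  step 4: row=5, L[5]='o', prepend. Next row=LF[5]=3
  step 5: row=3, L[3]='t', prepend. Next row=LF[3]=8
  step 6: row=8, L[8]='a', prepend. Next row=LF[8]=2
  step 7: row=2, L[2]='t', prepend. Next row=LF[2]=7
  step 8: row=7, L[7]='o', prepend. Next row=LF[7]=4
  step 9: row=4, L[4]='r', prepend. Next row=LF[4]=6
Reversed output: rotatorH$

Answer: rotatorH$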